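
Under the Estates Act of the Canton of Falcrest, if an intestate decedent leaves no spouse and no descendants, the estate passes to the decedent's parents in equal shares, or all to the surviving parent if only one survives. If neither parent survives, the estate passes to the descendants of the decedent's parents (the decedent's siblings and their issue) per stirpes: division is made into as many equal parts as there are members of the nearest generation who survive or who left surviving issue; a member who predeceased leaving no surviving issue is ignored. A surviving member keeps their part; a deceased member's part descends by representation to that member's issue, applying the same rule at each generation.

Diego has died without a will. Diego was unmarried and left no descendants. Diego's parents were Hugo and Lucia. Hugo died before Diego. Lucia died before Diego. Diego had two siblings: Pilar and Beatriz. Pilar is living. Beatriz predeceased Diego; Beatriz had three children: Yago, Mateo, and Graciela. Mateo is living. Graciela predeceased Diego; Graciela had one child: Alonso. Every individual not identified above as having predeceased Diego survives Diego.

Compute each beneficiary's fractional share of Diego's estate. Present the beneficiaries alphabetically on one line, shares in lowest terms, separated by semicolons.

Alonso 1/6; Mateo 1/6; Pilar 1/2; Yago 1/6

Neither parent survives and there are no descendants, so the estate passes to Diego's siblings and their issue per stirpes.
The estate is divided into 2 equal shares of 1/2 among Pilar, Beatriz.
Pilar is living and takes 1/2.
Beatriz predeceased; the 1/2 allotted to Beatriz's branch passes to Beatriz's issue by representation.
The 1/2 is divided into 3 equal shares of 1/6 among Yago, Mateo, Graciela.
Yago is living and takes 1/6.
Mateo is living and takes 1/6.
Graciela predeceased; the 1/6 allotted to Graciela's branch passes to Graciela's issue by representation.
Alonso is the sole taker at this level and receives the full 1/6.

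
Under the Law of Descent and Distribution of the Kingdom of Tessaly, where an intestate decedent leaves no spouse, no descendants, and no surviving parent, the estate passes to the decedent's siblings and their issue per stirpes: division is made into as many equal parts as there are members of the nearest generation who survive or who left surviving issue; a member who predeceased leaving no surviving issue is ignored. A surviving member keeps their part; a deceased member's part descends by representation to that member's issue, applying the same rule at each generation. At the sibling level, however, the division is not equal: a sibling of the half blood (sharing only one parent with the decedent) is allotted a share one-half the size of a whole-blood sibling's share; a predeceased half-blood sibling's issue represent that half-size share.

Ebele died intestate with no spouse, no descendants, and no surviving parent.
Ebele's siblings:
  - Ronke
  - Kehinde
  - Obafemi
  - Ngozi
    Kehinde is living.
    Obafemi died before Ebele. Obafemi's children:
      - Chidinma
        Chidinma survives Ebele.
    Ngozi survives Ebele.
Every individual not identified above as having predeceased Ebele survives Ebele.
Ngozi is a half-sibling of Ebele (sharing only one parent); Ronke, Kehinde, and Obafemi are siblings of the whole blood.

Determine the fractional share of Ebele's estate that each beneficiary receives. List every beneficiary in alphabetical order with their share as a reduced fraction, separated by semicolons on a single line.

No spouse, descendants, or parent survives, so the estate passes to Ebele's siblings per stirpes.
Half-blood siblings count for one-half the weight of whole-blood siblings at the initial division.
Dividing 1 in proportion to weights (total weight 7/2): Ronke (weight 1) → 2/7; Kehinde (weight 1) → 2/7; Obafemi (weight 1) → 2/7; Ngozi (weight 1/2) → 1/7.
Ronke is living and takes 2/7.
Kehinde is living and takes 2/7.
Obafemi predeceased; the 2/7 allotted to Obafemi's branch passes to Obafemi's issue by representation.
Chidinma is the sole taker at this level and receives the full 2/7.
Ngozi is living and takes 1/7.

Chidinma 2/7; Kehinde 2/7; Ngozi 1/7; Ronke 2/7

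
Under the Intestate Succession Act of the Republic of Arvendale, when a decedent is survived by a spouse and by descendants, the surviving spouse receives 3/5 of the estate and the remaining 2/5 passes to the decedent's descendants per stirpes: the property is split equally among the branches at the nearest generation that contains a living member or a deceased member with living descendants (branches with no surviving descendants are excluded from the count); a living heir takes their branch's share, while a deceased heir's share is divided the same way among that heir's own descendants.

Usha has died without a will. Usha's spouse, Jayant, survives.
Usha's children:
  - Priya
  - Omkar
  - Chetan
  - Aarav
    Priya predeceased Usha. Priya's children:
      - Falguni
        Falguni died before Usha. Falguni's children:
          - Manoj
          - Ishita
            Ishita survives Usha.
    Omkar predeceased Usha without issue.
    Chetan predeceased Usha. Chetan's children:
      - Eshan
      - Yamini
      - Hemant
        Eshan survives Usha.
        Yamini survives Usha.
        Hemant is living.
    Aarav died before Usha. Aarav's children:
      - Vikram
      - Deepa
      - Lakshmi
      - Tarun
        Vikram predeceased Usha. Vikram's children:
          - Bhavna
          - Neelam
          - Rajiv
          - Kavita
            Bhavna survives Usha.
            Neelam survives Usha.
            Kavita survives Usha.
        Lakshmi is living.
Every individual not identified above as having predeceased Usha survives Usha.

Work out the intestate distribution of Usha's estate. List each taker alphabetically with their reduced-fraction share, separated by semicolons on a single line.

Jayant, as surviving spouse, takes 3/5.
The remaining 2/5 passes to Usha's descendants per stirpes.
Omkar left no surviving issue, so that branch lapses and is disregarded.
The 2/5 is divided into 3 equal shares of 2/15 among Priya, Chetan, Aarav.
Priya predeceased; the 2/15 allotted to Priya's branch passes to Priya's issue by representation.
Falguni's line is the sole branch at this level, so the full 2/15 passes to Falguni's issue by representation.
The 2/15 is divided into 2 equal shares of 1/15 among Manoj, Ishita.
Manoj is living and takes 1/15.
Ishita is living and takes 1/15.
Chetan predeceased; the 2/15 allotted to Chetan's branch passes to Chetan's issue by representation.
The 2/15 is divided into 3 equal shares of 2/45 among Eshan, Yamini, Hemant.
Eshan is living and takes 2/45.
Yamini is living and takes 2/45.
Hemant is living and takes 2/45.
Aarav predeceased; the 2/15 allotted to Aarav's branch passes to Aarav's issue by representation.
The 2/15 is divided into 4 equal shares of 1/30 among Vikram, Deepa, Lakshmi, Tarun.
Vikram predeceased; the 1/30 allotted to Vikram's branch passes to Vikram's issue by representation.
The 1/30 is divided into 4 equal shares of 1/120 among Bhavna, Neelam, Rajiv, Kavita.
Bhavna is living and takes 1/120.
Neelam is living and takes 1/120.
Rajiv is living and takes 1/120.
Kavita is living and takes 1/120.
Deepa is living and takes 1/30.
Lakshmi is living and takes 1/30.
Tarun is living and takes 1/30.

Bhavna 1/120; Deepa 1/30; Eshan 2/45; Hemant 2/45; Ishita 1/15; Jayant 3/5; Kavita 1/120; Lakshmi 1/30; Manoj 1/15; Neelam 1/120; Rajiv 1/120; Tarun 1/30; Yamini 2/45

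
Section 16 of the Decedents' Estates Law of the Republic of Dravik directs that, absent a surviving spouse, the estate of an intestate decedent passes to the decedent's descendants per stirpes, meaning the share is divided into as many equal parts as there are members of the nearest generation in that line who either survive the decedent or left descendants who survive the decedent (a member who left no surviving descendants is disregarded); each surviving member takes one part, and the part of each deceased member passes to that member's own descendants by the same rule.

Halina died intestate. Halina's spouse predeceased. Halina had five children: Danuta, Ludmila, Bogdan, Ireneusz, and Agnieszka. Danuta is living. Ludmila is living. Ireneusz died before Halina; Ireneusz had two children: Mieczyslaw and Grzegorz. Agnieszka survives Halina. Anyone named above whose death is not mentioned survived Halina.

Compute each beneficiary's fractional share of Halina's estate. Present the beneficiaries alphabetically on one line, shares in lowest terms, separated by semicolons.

Agnieszka 1/5; Bogdan 1/5; Danuta 1/5; Grzegorz 1/10; Ludmila 1/5; Mieczyslaw 1/10

There is no surviving spouse, so the entire estate passes to Halina's descendants per stirpes.
The estate is divided into 5 equal shares of 1/5 among Danuta, Ludmila, Bogdan, Ireneusz, Agnieszka.
Danuta is living and takes 1/5.
Ludmila is living and takes 1/5.
Bogdan is living and takes 1/5.
Ireneusz predeceased; the 1/5 allotted to Ireneusz's branch passes to Ireneusz's issue by representation.
The 1/5 is divided into 2 equal shares of 1/10 among Mieczyslaw, Grzegorz.
Mieczyslaw is living and takes 1/10.
Grzegorz is living and takes 1/10.
Agnieszka is living and takes 1/5.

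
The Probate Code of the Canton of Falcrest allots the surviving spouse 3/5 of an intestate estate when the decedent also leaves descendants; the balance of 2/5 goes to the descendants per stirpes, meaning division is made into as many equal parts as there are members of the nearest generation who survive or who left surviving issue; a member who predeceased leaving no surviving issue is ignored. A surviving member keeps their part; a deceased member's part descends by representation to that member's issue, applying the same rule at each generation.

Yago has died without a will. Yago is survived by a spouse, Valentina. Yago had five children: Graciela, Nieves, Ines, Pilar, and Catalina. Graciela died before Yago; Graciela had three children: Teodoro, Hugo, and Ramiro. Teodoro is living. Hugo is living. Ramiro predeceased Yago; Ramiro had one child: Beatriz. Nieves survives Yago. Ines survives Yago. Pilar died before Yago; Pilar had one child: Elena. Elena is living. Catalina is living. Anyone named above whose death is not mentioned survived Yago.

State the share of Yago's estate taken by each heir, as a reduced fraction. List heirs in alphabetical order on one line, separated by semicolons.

Valentina, as surviving spouse, takes 3/5.
The remaining 2/5 passes to Yago's descendants per stirpes.
The 2/5 is divided into 5 equal shares of 2/25 among Graciela, Nieves, Ines, Pilar, Catalina.
Graciela predeceased; the 2/25 allotted to Graciela's branch passes to Graciela's issue by representation.
The 2/25 is divided into 3 equal shares of 2/75 among Teodoro, Hugo, Ramiro.
Teodoro is living and takes 2/75.
Hugo is living and takes 2/75.
Ramiro predeceased; the 2/75 allotted to Ramiro's branch passes to Ramiro's issue by representation.
Beatriz is the sole taker at this level and receives the full 2/75.
Nieves is living and takes 2/25.
Ines is living and takes 2/25.
Pilar predeceased; the 2/25 allotted to Pilar's branch passes to Pilar's issue by representation.
Elena is the sole taker at this level and receives the full 2/25.
Catalina is living and takes 2/25.

Beatriz 2/75; Catalina 2/25; Elena 2/25; Hugo 2/75; Ines 2/25; Nieves 2/25; Teodoro 2/75; Valentina 3/5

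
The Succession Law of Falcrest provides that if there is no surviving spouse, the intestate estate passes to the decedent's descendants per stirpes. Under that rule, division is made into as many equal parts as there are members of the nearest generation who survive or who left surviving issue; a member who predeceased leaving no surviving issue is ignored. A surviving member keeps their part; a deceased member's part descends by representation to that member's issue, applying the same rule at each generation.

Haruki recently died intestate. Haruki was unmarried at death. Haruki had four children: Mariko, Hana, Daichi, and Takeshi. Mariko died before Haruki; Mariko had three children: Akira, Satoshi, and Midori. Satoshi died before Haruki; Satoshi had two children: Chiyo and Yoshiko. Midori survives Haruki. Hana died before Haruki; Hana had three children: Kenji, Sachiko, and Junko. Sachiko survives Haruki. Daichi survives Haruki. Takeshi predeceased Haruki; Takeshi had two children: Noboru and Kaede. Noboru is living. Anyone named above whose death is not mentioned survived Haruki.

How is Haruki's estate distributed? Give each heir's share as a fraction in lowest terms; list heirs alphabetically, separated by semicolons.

Akira 1/12; Chiyo 1/24; Daichi 1/4; Junko 1/12; Kaede 1/8; Kenji 1/12; Midori 1/12; Noboru 1/8; Sachiko 1/12; Yoshiko 1/24

There is no surviving spouse, so the entire estate passes to Haruki's descendants per stirpes.
The estate is divided into 4 equal shares of 1/4 among Mariko, Hana, Daichi, Takeshi.
Mariko predeceased; the 1/4 allotted to Mariko's branch passes to Mariko's issue by representation.
The 1/4 is divided into 3 equal shares of 1/12 among Akira, Satoshi, Midori.
Akira is living and takes 1/12.
Satoshi predeceased; the 1/12 allotted to Satoshi's branch passes to Satoshi's issue by representation.
The 1/12 is divided into 2 equal shares of 1/24 among Chiyo, Yoshiko.
Chiyo is living and takes 1/24.
Yoshiko is living and takes 1/24.
Midori is living and takes 1/12.
Hana predeceased; the 1/4 allotted to Hana's branch passes to Hana's issue by representation.
The 1/4 is divided into 3 equal shares of 1/12 among Kenji, Sachiko, Junko.
Kenji is living and takes 1/12.
Sachiko is living and takes 1/12.
Junko is living and takes 1/12.
Daichi is living and takes 1/4.
Takeshi predeceased; the 1/4 allotted to Takeshi's branch passes to Takeshi's issue by representation.
The 1/4 is divided into 2 equal shares of 1/8 among Noboru, Kaede.
Noboru is living and takes 1/8.
Kaede is living and takes 1/8.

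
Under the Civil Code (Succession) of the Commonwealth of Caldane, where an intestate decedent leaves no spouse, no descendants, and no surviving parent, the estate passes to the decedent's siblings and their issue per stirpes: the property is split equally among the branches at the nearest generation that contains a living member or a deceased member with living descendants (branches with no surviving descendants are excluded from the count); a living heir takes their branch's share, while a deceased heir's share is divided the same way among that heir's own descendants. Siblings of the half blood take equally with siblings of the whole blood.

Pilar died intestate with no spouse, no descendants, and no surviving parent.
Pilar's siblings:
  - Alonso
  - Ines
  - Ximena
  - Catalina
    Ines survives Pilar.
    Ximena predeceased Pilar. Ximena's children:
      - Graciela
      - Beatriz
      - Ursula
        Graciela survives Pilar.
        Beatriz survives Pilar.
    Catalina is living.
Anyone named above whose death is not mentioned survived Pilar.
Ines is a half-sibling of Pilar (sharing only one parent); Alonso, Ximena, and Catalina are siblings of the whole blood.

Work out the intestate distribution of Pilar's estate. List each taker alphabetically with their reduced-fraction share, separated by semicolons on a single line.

Alonso 1/4; Beatriz 1/12; Catalina 1/4; Graciela 1/12; Ines 1/4; Ursula 1/12

No spouse, descendants, or parent survives, so the estate passes to Pilar's siblings per stirpes.
Half-blood and whole-blood siblings take equally under the stated rule.
The estate is divided into 4 equal shares of 1/4 among Alonso, Ines, Ximena, Catalina.
Alonso is living and takes 1/4.
Ines is living and takes 1/4.
Ximena predeceased; the 1/4 allotted to Ximena's branch passes to Ximena's issue by representation.
The 1/4 is divided into 3 equal shares of 1/12 among Graciela, Beatriz, Ursula.
Graciela is living and takes 1/12.
Beatriz is living and takes 1/12.
Ursula is living and takes 1/12.
Catalina is living and takes 1/4.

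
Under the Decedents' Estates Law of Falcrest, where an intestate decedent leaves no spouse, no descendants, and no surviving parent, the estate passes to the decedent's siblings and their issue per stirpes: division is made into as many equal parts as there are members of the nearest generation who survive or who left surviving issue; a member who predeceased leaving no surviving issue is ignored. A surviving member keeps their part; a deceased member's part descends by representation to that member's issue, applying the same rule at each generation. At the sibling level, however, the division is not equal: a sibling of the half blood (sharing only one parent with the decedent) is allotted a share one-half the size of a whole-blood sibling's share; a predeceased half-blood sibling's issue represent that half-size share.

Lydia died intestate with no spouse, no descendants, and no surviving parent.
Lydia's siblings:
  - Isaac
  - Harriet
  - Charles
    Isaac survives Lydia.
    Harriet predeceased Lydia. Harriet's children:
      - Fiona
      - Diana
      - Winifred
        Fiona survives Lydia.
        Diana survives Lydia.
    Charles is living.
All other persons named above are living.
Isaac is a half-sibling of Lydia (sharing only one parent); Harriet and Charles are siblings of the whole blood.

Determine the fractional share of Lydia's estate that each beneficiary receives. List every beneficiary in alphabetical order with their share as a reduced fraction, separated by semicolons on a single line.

Charles 2/5; Diana 2/15; Fiona 2/15; Isaac 1/5; Winifred 2/15

No spouse, descendants, or parent survives, so the estate passes to Lydia's siblings per stirpes.
Half-blood siblings count for one-half the weight of whole-blood siblings at the initial division.
Dividing 1 in proportion to weights (total weight 5/2): Isaac (weight 1/2) → 1/5; Harriet (weight 1) → 2/5; Charles (weight 1) → 2/5.
Isaac is living and takes 1/5.
Harriet predeceased; the 2/5 allotted to Harriet's branch passes to Harriet's issue by representation.
The 2/5 is divided into 3 equal shares of 2/15 among Fiona, Diana, Winifred.
Fiona is living and takes 2/15.
Diana is living and takes 2/15.
Winifred is living and takes 2/15.
Charles is living and takes 2/5.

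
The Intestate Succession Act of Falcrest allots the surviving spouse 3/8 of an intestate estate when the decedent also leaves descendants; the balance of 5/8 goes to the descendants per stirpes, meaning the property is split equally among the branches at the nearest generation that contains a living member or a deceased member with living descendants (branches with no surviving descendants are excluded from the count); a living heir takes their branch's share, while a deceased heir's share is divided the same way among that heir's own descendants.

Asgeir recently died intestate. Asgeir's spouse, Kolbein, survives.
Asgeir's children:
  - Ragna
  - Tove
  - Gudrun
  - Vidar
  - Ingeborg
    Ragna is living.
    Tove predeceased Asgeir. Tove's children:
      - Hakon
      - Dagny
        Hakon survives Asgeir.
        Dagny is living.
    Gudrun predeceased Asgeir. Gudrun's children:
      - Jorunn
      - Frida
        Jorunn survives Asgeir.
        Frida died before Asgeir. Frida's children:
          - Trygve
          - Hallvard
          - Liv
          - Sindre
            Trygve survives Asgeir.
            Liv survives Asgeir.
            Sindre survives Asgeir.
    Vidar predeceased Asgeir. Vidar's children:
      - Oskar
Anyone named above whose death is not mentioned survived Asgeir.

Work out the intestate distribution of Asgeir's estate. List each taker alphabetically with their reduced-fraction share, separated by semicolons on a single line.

Kolbein, as surviving spouse, takes 3/8.
The remaining 5/8 passes to Asgeir's descendants per stirpes.
The 5/8 is divided into 5 equal shares of 1/8 among Ragna, Tove, Gudrun, Vidar, Ingeborg.
Ragna is living and takes 1/8.
Tove predeceased; the 1/8 allotted to Tove's branch passes to Tove's issue by representation.
The 1/8 is divided into 2 equal shares of 1/16 among Hakon, Dagny.
Hakon is living and takes 1/16.
Dagny is living and takes 1/16.
Gudrun predeceased; the 1/8 allotted to Gudrun's branch passes to Gudrun's issue by representation.
The 1/8 is divided into 2 equal shares of 1/16 among Jorunn, Frida.
Jorunn is living and takes 1/16.
Frida predeceased; the 1/16 allotted to Frida's branch passes to Frida's issue by representation.
The 1/16 is divided into 4 equal shares of 1/64 among Trygve, Hallvard, Liv, Sindre.
Trygve is living and takes 1/64.
Hallvard is living and takes 1/64.
Liv is living and takes 1/64.
Sindre is living and takes 1/64.
Vidar predeceased; the 1/8 allotted to Vidar's branch passes to Vidar's issue by representation.
Oskar is the sole taker at this level and receives the full 1/8.
Ingeborg is living and takes 1/8.

Dagny 1/16; Hakon 1/16; Hallvard 1/64; Ingeborg 1/8; Jorunn 1/16; Kolbein 3/8; Liv 1/64; Oskar 1/8; Ragna 1/8; Sindre 1/64; Trygve 1/64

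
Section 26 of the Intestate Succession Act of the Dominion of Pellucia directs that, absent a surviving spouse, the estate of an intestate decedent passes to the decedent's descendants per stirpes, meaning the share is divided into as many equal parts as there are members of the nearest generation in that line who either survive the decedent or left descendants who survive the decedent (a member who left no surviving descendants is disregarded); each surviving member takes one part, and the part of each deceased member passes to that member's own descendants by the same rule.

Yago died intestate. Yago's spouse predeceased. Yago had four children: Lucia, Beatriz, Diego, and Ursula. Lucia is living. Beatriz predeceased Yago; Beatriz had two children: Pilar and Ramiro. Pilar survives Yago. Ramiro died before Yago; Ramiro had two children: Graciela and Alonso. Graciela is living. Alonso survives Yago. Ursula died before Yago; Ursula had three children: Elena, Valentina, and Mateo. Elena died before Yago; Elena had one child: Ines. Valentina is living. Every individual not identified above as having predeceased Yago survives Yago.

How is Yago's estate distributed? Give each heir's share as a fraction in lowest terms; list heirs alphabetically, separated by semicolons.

There is no surviving spouse, so the entire estate passes to Yago's descendants per stirpes.
The estate is divided into 4 equal shares of 1/4 among Lucia, Beatriz, Diego, Ursula.
Lucia is living and takes 1/4.
Beatriz predeceased; the 1/4 allotted to Beatriz's branch passes to Beatriz's issue by representation.
The 1/4 is divided into 2 equal shares of 1/8 among Pilar, Ramiro.
Pilar is living and takes 1/8.
Ramiro predeceased; the 1/8 allotted to Ramiro's branch passes to Ramiro's issue by representation.
The 1/8 is divided into 2 equal shares of 1/16 among Graciela, Alonso.
Graciela is living and takes 1/16.
Alonso is living and takes 1/16.
Diego is living and takes 1/4.
Ursula predeceased; the 1/4 allotted to Ursula's branch passes to Ursula's issue by representation.
The 1/4 is divided into 3 equal shares of 1/12 among Elena, Valentina, Mateo.
Elena predeceased; the 1/12 allotted to Elena's branch passes to Elena's issue by representation.
Ines is the sole taker at this level and receives the full 1/12.
Valentina is living and takes 1/12.
Mateo is living and takes 1/12.

Alonso 1/16; Diego 1/4; Graciela 1/16; Ines 1/12; Lucia 1/4; Mateo 1/12; Pilar 1/8; Valentina 1/12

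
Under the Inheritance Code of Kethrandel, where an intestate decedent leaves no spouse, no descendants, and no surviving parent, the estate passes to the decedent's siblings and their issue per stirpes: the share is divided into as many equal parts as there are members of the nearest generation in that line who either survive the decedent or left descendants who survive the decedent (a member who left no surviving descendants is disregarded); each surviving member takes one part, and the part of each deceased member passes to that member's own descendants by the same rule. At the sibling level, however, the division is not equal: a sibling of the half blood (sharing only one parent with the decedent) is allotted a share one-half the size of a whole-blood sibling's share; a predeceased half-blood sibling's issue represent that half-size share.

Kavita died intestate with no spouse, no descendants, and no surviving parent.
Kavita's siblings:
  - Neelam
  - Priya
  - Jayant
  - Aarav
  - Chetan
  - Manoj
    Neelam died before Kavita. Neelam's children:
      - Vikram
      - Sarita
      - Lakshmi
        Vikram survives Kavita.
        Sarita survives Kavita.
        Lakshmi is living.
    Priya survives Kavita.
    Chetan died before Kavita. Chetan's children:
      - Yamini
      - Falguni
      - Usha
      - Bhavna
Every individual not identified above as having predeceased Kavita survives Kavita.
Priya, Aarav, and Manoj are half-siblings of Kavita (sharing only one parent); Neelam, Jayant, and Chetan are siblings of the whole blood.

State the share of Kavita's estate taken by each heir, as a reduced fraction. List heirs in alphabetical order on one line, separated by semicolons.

No spouse, descendants, or parent survives, so the estate passes to Kavita's siblings per stirpes.
Half-blood siblings count for one-half the weight of whole-blood siblings at the initial division.
Dividing 1 in proportion to weights (total weight 9/2): Neelam (weight 1) → 2/9; Priya (weight 1/2) → 1/9; Jayant (weight 1) → 2/9; Aarav (weight 1/2) → 1/9; Chetan (weight 1) → 2/9; Manoj (weight 1/2) → 1/9.
Neelam predeceased; the 2/9 allotted to Neelam's branch passes to Neelam's issue by representation.
The 2/9 is divided into 3 equal shares of 2/27 among Vikram, Sarita, Lakshmi.
Vikram is living and takes 2/27.
Sarita is living and takes 2/27.
Lakshmi is living and takes 2/27.
Priya is living and takes 1/9.
Jayant is living and takes 2/9.
Aarav is living and takes 1/9.
Chetan predeceased; the 2/9 allotted to Chetan's branch passes to Chetan's issue by representation.
The 2/9 is divided into 4 equal shares of 1/18 among Yamini, Falguni, Usha, Bhavna.
Yamini is living and takes 1/18.
Falguni is living and takes 1/18.
Usha is living and takes 1/18.
Bhavna is living and takes 1/18.
Manoj is living and takes 1/9.

Aarav 1/9; Bhavna 1/18; Falguni 1/18; Jayant 2/9; Lakshmi 2/27; Manoj 1/9; Priya 1/9; Sarita 2/27; Usha 1/18; Vikram 2/27; Yamini 1/18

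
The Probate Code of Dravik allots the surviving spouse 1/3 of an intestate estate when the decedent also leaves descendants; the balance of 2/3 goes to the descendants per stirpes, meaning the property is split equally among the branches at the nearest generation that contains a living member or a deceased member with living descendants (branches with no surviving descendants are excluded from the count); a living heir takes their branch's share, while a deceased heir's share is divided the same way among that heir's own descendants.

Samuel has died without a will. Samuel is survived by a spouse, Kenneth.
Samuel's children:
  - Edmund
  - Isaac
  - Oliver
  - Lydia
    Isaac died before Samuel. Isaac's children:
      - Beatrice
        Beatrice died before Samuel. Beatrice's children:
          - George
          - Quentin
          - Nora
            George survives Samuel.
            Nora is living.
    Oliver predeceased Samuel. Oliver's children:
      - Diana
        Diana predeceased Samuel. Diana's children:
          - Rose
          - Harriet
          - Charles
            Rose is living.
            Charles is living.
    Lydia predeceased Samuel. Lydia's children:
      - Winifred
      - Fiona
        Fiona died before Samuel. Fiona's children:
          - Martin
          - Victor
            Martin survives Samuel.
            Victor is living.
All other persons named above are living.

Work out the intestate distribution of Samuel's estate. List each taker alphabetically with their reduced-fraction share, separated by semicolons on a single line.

Charles 1/18; Edmund 1/6; George 1/18; Harriet 1/18; Kenneth 1/3; Martin 1/24; Nora 1/18; Quentin 1/18; Rose 1/18; Victor 1/24; Winifred 1/12

Kenneth, as surviving spouse, takes 1/3.
The remaining 2/3 passes to Samuel's descendants per stirpes.
The 2/3 is divided into 4 equal shares of 1/6 among Edmund, Isaac, Oliver, Lydia.
Edmund is living and takes 1/6.
Isaac predeceased; the 1/6 allotted to Isaac's branch passes to Isaac's issue by representation.
Beatrice's line is the sole branch at this level, so the full 1/6 passes to Beatrice's issue by representation.
The 1/6 is divided into 3 equal shares of 1/18 among George, Quentin, Nora.
George is living and takes 1/18.
Quentin is living and takes 1/18.
Nora is living and takes 1/18.
Oliver predeceased; the 1/6 allotted to Oliver's branch passes to Oliver's issue by representation.
Diana's line is the sole branch at this level, so the full 1/6 passes to Diana's issue by representation.
The 1/6 is divided into 3 equal shares of 1/18 among Rose, Harriet, Charles.
Rose is living and takes 1/18.
Harriet is living and takes 1/18.
Charles is living and takes 1/18.
Lydia predeceased; the 1/6 allotted to Lydia's branch passes to Lydia's issue by representation.
The 1/6 is divided into 2 equal shares of 1/12 among Winifred, Fiona.
Winifred is living and takes 1/12.
Fiona predeceased; the 1/12 allotted to Fiona's branch passes to Fiona's issue by representation.
The 1/12 is divided into 2 equal shares of 1/24 among Martin, Victor.
Martin is living and takes 1/24.
Victor is living and takes 1/24.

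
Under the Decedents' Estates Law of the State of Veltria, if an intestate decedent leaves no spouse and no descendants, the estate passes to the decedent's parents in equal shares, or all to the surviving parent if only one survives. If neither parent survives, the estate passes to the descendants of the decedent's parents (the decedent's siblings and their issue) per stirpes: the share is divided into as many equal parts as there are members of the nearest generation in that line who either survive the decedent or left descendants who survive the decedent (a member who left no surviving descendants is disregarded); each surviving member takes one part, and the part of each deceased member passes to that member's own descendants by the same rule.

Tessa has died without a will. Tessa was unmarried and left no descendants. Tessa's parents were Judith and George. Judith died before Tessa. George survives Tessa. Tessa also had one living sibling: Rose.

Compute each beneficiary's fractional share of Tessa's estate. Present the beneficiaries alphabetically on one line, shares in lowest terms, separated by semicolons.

George 1

Only one parent, George, survives, so George takes the entire estate. The siblings take nothing because a surviving parent has priority.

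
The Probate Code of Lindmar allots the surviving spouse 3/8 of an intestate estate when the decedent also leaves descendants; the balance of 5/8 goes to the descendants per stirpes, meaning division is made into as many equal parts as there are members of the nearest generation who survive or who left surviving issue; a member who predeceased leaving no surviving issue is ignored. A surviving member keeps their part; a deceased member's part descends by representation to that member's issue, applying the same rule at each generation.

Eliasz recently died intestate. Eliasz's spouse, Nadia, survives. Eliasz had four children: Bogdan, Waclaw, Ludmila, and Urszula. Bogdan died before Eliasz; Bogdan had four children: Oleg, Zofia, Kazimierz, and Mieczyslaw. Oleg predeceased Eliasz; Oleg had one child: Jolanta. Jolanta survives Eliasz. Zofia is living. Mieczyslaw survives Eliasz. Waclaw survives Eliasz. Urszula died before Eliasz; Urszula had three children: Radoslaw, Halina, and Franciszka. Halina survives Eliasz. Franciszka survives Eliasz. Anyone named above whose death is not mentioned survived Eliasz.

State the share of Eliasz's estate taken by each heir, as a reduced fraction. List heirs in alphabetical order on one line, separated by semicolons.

Nadia, as surviving spouse, takes 3/8.
The remaining 5/8 passes to Eliasz's descendants per stirpes.
The 5/8 is divided into 4 equal shares of 5/32 among Bogdan, Waclaw, Ludmila, Urszula.
Bogdan predeceased; the 5/32 allotted to Bogdan's branch passes to Bogdan's issue by representation.
The 5/32 is divided into 4 equal shares of 5/128 among Oleg, Zofia, Kazimierz, Mieczyslaw.
Oleg predeceased; the 5/128 allotted to Oleg's branch passes to Oleg's issue by representation.
Jolanta is the sole taker at this level and receives the full 5/128.
Zofia is living and takes 5/128.
Kazimierz is living and takes 5/128.
Mieczyslaw is living and takes 5/128.
Waclaw is living and takes 5/32.
Ludmila is living and takes 5/32.
Urszula predeceased; the 5/32 allotted to Urszula's branch passes to Urszula's issue by representation.
The 5/32 is divided into 3 equal shares of 5/96 among Radoslaw, Halina, Franciszka.
Radoslaw is living and takes 5/96.
Halina is living and takes 5/96.
Franciszka is living and takes 5/96.

Franciszka 5/96; Halina 5/96; Jolanta 5/128; Kazimierz 5/128; Ludmila 5/32; Mieczyslaw 5/128; Nadia 3/8; Radoslaw 5/96; Waclaw 5/32; Zofia 5/128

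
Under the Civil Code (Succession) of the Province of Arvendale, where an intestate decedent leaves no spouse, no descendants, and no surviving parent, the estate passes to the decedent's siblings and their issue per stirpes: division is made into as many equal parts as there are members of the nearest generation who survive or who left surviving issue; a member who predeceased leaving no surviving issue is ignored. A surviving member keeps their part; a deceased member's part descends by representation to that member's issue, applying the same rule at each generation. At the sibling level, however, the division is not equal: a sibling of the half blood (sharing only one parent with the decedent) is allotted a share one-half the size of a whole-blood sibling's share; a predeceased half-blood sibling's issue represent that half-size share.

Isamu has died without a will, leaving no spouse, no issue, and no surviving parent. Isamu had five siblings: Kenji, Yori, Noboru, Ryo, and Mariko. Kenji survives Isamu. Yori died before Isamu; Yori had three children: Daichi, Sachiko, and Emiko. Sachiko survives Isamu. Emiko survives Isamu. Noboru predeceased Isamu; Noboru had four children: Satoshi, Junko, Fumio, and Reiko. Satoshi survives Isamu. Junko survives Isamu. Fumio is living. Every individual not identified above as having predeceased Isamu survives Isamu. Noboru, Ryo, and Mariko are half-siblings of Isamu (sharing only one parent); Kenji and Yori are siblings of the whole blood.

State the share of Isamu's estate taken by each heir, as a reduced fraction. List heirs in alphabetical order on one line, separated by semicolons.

Daichi 2/21; Emiko 2/21; Fumio 1/28; Junko 1/28; Kenji 2/7; Mariko 1/7; Reiko 1/28; Ryo 1/7; Sachiko 2/21; Satoshi 1/28

No spouse, descendants, or parent survives, so the estate passes to Isamu's siblings per stirpes.
Half-blood siblings count for one-half the weight of whole-blood siblings at the initial division.
Dividing 1 in proportion to weights (total weight 7/2): Kenji (weight 1) → 2/7; Yori (weight 1) → 2/7; Noboru (weight 1/2) → 1/7; Ryo (weight 1/2) → 1/7; Mariko (weight 1/2) → 1/7.
Kenji is living and takes 2/7.
Yori predeceased; the 2/7 allotted to Yori's branch passes to Yori's issue by representation.
The 2/7 is divided into 3 equal shares of 2/21 among Daichi, Sachiko, Emiko.
Daichi is living and takes 2/21.
Sachiko is living and takes 2/21.
Emiko is living and takes 2/21.
Noboru predeceased; the 1/7 allotted to Noboru's branch passes to Noboru's issue by representation.
The 1/7 is divided into 4 equal shares of 1/28 among Satoshi, Junko, Fumio, Reiko.
Satoshi is living and takes 1/28.
Junko is living and takes 1/28.
Fumio is living and takes 1/28.
Reiko is living and takes 1/28.
Ryo is living and takes 1/7.
Mariko is living and takes 1/7.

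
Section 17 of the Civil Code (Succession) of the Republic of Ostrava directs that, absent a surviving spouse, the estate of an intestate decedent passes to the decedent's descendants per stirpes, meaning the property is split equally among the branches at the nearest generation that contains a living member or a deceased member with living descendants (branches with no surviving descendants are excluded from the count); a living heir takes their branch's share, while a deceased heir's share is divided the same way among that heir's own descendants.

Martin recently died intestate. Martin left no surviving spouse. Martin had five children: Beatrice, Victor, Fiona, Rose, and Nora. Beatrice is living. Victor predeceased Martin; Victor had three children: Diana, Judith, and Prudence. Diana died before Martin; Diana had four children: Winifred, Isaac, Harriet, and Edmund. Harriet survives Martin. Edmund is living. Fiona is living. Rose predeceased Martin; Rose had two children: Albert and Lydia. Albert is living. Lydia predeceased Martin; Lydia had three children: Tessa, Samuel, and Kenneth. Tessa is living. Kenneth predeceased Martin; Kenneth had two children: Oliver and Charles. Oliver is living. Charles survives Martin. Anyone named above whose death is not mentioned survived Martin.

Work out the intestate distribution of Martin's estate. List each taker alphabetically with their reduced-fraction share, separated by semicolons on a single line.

Albert 1/10; Beatrice 1/5; Charles 1/60; Edmund 1/60; Fiona 1/5; Harriet 1/60; Isaac 1/60; Judith 1/15; Nora 1/5; Oliver 1/60; Prudence 1/15; Samuel 1/30; Tessa 1/30; Winifred 1/60

There is no surviving spouse, so the entire estate passes to Martin's descendants per stirpes.
The estate is divided into 5 equal shares of 1/5 among Beatrice, Victor, Fiona, Rose, Nora.
Beatrice is living and takes 1/5.
Victor predeceased; the 1/5 allotted to Victor's branch passes to Victor's issue by representation.
The 1/5 is divided into 3 equal shares of 1/15 among Diana, Judith, Prudence.
Diana predeceased; the 1/15 allotted to Diana's branch passes to Diana's issue by representation.
The 1/15 is divided into 4 equal shares of 1/60 among Winifred, Isaac, Harriet, Edmund.
Winifred is living and takes 1/60.
Isaac is living and takes 1/60.
Harriet is living and takes 1/60.
Edmund is living and takes 1/60.
Judith is living and takes 1/15.
Prudence is living and takes 1/15.
Fiona is living and takes 1/5.
Rose predeceased; the 1/5 allotted to Rose's branch passes to Rose's issue by representation.
The 1/5 is divided into 2 equal shares of 1/10 among Albert, Lydia.
Albert is living and takes 1/10.
Lydia predeceased; the 1/10 allotted to Lydia's branch passes to Lydia's issue by representation.
The 1/10 is divided into 3 equal shares of 1/30 among Tessa, Samuel, Kenneth.
Tessa is living and takes 1/30.
Samuel is living and takes 1/30.
Kenneth predeceased; the 1/30 allotted to Kenneth's branch passes to Kenneth's issue by representation.
The 1/30 is divided into 2 equal shares of 1/60 among Oliver, Charles.
Oliver is living and takes 1/60.
Charles is living and takes 1/60.
Nora is living and takes 1/5.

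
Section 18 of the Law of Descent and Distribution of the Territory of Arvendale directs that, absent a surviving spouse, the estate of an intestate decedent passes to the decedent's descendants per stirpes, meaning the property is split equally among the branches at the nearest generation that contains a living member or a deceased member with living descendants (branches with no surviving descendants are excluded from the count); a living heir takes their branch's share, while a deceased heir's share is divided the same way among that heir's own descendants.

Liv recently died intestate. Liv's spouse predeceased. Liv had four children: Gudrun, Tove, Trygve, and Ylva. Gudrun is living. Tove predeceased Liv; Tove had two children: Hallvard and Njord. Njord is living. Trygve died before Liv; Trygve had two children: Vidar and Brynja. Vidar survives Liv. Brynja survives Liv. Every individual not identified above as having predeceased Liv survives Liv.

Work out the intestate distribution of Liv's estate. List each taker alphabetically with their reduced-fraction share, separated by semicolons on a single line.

Brynja 1/8; Gudrun 1/4; Hallvard 1/8; Njord 1/8; Vidar 1/8; Ylva 1/4

There is no surviving spouse, so the entire estate passes to Liv's descendants per stirpes.
The estate is divided into 4 equal shares of 1/4 among Gudrun, Tove, Trygve, Ylva.
Gudrun is living and takes 1/4.
Tove predeceased; the 1/4 allotted to Tove's branch passes to Tove's issue by representation.
The 1/4 is divided into 2 equal shares of 1/8 among Hallvard, Njord.
Hallvard is living and takes 1/8.
Njord is living and takes 1/8.
Trygve predeceased; the 1/4 allotted to Trygve's branch passes to Trygve's issue by representation.
The 1/4 is divided into 2 equal shares of 1/8 among Vidar, Brynja.
Vidar is living and takes 1/8.
Brynja is living and takes 1/8.
Ylva is living and takes 1/4.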